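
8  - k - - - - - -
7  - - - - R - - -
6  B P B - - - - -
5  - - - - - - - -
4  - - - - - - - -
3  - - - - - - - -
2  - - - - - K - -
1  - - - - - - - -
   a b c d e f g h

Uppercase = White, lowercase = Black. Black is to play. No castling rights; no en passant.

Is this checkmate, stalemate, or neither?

Black to move; black king on b8.
In check: no.
King squares — a7: attacked by Pb6; b7: attacked by Ba6; c7: attacked by Pb6; a8: attacked by Bc6; c8: attacked by Ba6.
Legal moves for Black: none.
Not in check and no legal moves → stalemate.

stalemate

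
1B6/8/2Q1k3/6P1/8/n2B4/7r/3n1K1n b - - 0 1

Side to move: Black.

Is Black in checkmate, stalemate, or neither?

Black to move; black king on e6.
In check: yes, from the white queen on c6.
Legal moves for Black: Kf7, Ke7.
Black is in check but has 2 legal moves → neither.

neither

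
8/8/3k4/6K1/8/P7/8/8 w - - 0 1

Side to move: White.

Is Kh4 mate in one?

no

After Kh4: black king on d6; in check: no.
Black is not in check, so this cannot be checkmate.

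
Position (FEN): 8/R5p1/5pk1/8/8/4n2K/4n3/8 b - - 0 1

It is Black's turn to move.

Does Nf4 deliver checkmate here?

no

After Nf4: white king on h3; in check: yes, from the black knight on f4.
White has 3 legal replies: Kh4, Kg3, Kh2.
In check but a legal move exists → not checkmate.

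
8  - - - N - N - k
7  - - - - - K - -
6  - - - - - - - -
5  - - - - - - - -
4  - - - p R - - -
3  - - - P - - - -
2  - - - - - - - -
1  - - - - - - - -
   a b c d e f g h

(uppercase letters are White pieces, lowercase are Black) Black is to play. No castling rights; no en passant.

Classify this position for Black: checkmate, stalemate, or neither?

Black to move; black king on h8.
In check: no.
King squares — g7: attacked by Kf7; h7: attacked by Nf8; g8: attacked by Kf7.
Legal moves for Black: none.
Not in check and no legal moves → stalemate.

stalemate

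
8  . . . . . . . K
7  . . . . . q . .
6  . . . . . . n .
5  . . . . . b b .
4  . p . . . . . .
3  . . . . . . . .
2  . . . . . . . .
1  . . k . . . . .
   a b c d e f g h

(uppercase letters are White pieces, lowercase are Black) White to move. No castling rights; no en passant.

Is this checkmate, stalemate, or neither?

White to move; white king on h8.
In check: yes, from the black knight on g6.
King squares — g7: attacked by Qf7; h7: attacked by Qf7; g8: attacked by Qf7.
Legal moves for White: none.
In check with no legal moves → checkmate.

checkmate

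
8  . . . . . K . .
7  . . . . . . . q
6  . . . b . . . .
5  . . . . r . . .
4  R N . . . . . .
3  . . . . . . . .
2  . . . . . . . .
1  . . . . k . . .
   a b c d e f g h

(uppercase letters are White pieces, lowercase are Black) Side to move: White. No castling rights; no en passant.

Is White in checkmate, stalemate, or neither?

White to move; white king on f8.
In check: yes, from the black bishop on d6.
King squares — e7: attacked by Re5; f7: attacked by Qh7; g7: attacked by Qh7; e8: attacked by Re5; g8: attacked by Qh7.
Legal moves for White: none.
In check with no legal moves → checkmate.

checkmate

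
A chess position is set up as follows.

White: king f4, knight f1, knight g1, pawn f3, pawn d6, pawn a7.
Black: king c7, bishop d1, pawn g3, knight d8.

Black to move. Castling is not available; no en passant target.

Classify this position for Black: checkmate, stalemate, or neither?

neither

Black to move; black king on c7.
In check: yes, from the white pawn on d6.
Legal moves for Black: Kc8, Kd7, Kb7, Kxd6, Kc6, Kb6.
Black is in check but has 6 legal moves → neither.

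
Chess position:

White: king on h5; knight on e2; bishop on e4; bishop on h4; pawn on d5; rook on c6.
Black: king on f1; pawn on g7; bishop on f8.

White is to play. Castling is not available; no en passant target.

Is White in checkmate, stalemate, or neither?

neither

White to move; white king on h5.
In check: no.
Legal moves for White include: Rc8, Rc7, Rh6, Rg6, Rf6+, Re6, Rd6, Rb6, Ra6, Rc5, Rc4, Rc3, Rc2, Rc1+, Kg6, Kg5, Kg4, Bd8, ... (list truncated; more exist).
White has legal moves and is not in check → neither.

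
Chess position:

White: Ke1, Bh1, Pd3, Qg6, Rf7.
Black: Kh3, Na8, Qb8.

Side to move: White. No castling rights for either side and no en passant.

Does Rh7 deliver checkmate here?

After Rh7: black king on h3; in check: yes, from the white rook on h7.
King squares — g2: attacked by Bh1; h2: attacked by Rh7; g3: attacked by Qg6; g4: attacked by Qg6; h4: attacked by Rh7.
Black has no legal moves → checkmate.

yes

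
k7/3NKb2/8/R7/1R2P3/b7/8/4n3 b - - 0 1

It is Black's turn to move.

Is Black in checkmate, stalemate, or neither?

Black to move; black king on a8.
In check: yes, from the white rook on a5.
King squares — a7: attacked by Ra5; b7: attacked by Rb4; b8: attacked by Rb4.
Legal moves for Black: none.
In check with no legal moves → checkmate.

checkmate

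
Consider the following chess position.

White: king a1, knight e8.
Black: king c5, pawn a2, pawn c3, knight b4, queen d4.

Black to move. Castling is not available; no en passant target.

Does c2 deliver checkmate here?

After c2: white king on a1; in check: yes, from the black queen on d4.
King squares — b1: attacked by Pa2; a2: attacked by Nb4; b2: attacked by Qd4.
White has no legal moves → checkmate.

yes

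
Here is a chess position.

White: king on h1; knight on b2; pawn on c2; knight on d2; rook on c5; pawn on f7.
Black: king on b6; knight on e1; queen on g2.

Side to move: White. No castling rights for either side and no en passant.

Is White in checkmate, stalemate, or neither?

checkmate

White to move; white king on h1.
In check: yes, from the black queen on g2.
King squares — g1: attacked by Qg2; g2: attacked by Ne1; h2: attacked by Qg2.
Legal moves for White: none.
In check with no legal moves → checkmate.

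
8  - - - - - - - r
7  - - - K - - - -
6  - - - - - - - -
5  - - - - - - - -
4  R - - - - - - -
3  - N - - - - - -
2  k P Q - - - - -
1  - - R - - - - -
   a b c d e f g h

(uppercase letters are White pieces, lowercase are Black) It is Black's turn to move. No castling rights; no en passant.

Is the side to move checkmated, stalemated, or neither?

checkmate

Black to move; black king on a2.
In check: yes, from the white rook on a4.
King squares — a1: attacked by Rc1; b1: attacked by Rc1; b2: attacked by Qc2; a3: attacked by Pb2; b3: attacked by Qc2.
Legal moves for Black: none.
In check with no legal moves → checkmate.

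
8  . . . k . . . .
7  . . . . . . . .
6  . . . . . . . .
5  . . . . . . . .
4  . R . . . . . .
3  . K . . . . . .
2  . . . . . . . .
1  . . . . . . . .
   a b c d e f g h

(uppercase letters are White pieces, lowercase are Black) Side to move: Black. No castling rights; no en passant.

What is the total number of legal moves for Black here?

5

Black to move; king on d8.
In check: no.
Legal moves: Ke8, Kc8, Ke7, Kd7, Kc7.
Count: 5.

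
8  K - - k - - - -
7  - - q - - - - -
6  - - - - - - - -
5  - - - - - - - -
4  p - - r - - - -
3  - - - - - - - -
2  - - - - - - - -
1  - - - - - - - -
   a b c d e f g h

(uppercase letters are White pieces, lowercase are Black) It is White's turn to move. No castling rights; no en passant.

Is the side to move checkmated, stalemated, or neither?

stalemate

White to move; white king on a8.
In check: no.
King squares — a7: attacked by Qc7; b7: attacked by Qc7; b8: attacked by Qc7.
Legal moves for White: none.
Not in check and no legal moves → stalemate.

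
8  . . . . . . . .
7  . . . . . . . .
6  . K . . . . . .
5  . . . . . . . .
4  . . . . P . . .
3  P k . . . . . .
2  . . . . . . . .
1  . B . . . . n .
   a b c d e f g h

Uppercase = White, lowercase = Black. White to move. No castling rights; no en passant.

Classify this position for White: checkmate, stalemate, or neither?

White to move; white king on b6.
In check: no.
Legal moves for White: Kc7, Kb7, Ka7, Kc6, Ka6, Kc5, Kb5, Ka5, Bd3, Bc2+, Ba2+, e5, a4.
White has 13 legal moves and is not in check → neither.

neither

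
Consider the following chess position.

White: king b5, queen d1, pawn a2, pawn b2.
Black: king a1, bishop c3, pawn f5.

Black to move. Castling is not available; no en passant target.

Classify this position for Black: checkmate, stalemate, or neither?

neither

Black to move; black king on a1.
In check: yes, from the white queen on d1.
King squares — b1: attacked by Qd1; a2: available; b2: available.
Legal moves for Black: Kxb2, Kxa2.
Black is in check but has 2 legal moves → neither.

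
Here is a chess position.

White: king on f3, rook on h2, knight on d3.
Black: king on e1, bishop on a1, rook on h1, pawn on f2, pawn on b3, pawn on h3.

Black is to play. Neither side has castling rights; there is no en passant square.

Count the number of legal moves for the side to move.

Black to move; king on e1.
In check: yes, from the white knight on d3.
Legal moves: Kd2, Kf1, Kd1.
Count: 3.

3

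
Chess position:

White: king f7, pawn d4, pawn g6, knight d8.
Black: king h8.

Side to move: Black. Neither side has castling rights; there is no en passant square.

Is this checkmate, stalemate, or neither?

stalemate

Black to move; black king on h8.
In check: no.
King squares — g7: attacked by Kf7; h7: attacked by Pg6; g8: attacked by Kf7.
Legal moves for Black: none.
Not in check and no legal moves → stalemate.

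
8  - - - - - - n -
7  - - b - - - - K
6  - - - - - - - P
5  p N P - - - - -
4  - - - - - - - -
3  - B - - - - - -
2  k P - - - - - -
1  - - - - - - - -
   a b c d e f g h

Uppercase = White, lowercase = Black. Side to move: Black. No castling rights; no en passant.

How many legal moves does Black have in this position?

4

Black to move; king on a2.
In check: yes, from the white bishop on b3.
Legal moves: Kxb3, Kxb2, Kb1, Ka1.
Count: 4.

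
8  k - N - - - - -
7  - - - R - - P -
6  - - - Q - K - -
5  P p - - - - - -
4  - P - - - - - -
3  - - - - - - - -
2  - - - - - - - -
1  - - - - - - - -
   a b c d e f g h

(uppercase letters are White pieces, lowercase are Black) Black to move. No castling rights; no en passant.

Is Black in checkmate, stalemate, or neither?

stalemate

Black to move; black king on a8.
In check: no.
King squares — a7: attacked by Rd7; b7: attacked by Rd7; b8: attacked by Qd6.
Legal moves for Black: none.
Not in check and no legal moves → stalemate.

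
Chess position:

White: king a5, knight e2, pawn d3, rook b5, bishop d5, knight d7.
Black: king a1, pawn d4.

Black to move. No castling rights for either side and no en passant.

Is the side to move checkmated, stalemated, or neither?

Black to move; black king on a1.
In check: no.
King squares — b1: attacked by Rb5; a2: attacked by Bd5; b2: attacked by Rb5.
Legal moves for Black: none.
Not in check and no legal moves → stalemate.

stalemate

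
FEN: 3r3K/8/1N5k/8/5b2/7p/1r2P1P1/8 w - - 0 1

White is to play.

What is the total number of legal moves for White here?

0

White to move; king on h8.
In check: yes, from the black rook on d8.
Legal moves: none.
Count: 0.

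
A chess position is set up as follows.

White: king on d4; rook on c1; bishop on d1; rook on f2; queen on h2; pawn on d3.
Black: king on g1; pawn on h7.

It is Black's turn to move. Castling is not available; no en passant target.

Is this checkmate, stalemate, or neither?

Black to move; black king on g1.
In check: yes, from the white queen on h2.
King squares — f1: attacked by Rf2; h1: attacked by Qh2; f2: attacked by Qh2; g2: attacked by Rf2; h2: attacked by Rf2.
Legal moves for Black: none.
In check with no legal moves → checkmate.

checkmate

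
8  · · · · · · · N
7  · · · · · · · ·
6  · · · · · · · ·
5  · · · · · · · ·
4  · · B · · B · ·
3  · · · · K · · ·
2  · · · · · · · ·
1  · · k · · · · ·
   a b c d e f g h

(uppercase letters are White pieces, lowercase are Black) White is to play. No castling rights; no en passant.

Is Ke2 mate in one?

After Ke2: black king on c1; in check: yes, from the white bishop on f4.
Black has 3 legal replies: Kc2, Kb2, Kb1.
In check but a legal move exists → not checkmate.

no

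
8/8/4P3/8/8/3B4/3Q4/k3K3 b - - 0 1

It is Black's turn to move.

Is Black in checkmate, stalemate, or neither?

stalemate

Black to move; black king on a1.
In check: no.
King squares — b1: attacked by Bd3; a2: attacked by Qd2; b2: attacked by Qd2.
Legal moves for Black: none.
Not in check and no legal moves → stalemate.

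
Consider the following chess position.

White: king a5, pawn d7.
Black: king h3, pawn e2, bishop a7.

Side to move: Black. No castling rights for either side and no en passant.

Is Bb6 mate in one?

After Bb6: white king on a5; in check: yes, from the black bishop on b6.
White has 5 legal replies: Kxb6, Ka6, Kb5, Kb4, Ka4.
In check but a legal move exists → not checkmate.

no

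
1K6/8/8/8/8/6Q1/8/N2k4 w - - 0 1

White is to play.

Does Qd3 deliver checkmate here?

no

After Qd3: black king on d1; in check: yes, from the white queen on d3.
Black has 2 legal replies: Ke1, Kc1.
In check but a legal move exists → not checkmate.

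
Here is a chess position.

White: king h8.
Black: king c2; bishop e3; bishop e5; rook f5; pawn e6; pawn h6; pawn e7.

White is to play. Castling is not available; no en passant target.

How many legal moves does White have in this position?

White to move; king on h8.
In check: yes, from the black bishop on e5.
Legal moves: Kg8, Kh7.
Count: 2.

2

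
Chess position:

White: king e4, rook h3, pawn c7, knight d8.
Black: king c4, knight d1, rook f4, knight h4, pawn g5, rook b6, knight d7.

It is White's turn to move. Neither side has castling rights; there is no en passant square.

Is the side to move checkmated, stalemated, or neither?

checkmate

White to move; white king on e4.
In check: yes, from the black rook on f4.
King squares — d3: attacked by Kc4; e3: attacked by Nd1; f3: attacked by Rf4; d4: attacked by Kc4; f4: attacked by Pg5; d5: attacked by Kc4; e5: attacked by Nd7; f5: attacked by Rf4.
Legal moves for White: none.
In check with no legal moves → checkmate.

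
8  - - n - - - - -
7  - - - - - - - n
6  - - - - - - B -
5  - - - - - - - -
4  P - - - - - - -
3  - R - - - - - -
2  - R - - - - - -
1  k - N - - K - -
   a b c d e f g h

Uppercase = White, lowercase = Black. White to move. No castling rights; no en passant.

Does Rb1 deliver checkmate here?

After Rb1: black king on a1; in check: yes, from the white rook on b1.
King squares — b1: attacked by Rb3; a2: attacked by Nc1; b2: attacked by Rb1.
Black has no legal moves → checkmate.

yes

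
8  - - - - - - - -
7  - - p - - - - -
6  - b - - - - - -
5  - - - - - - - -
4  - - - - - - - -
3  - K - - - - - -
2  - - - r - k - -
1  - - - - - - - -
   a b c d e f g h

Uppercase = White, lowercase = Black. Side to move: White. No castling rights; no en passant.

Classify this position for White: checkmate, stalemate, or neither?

White to move; white king on b3.
In check: no.
Legal moves for White: Kc4, Kb4, Ka4, Kc3, Ka3.
White has 5 legal moves and is not in check → neither.

neither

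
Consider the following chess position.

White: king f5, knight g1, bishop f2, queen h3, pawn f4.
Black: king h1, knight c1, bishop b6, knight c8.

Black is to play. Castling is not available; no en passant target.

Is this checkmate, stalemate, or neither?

checkmate

Black to move; black king on h1.
In check: yes, from the white queen on h3.
King squares — g1: attacked by Bf2; g2: attacked by Qh3; h2: attacked by Qh3.
Legal moves for Black: none.
In check with no legal moves → checkmate.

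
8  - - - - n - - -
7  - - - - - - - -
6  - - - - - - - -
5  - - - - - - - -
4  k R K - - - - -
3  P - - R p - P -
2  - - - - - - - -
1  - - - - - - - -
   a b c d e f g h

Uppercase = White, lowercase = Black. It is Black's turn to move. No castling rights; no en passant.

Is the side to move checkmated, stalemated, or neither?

neither

Black to move; black king on a4.
In check: yes, from the white rook on b4.
King squares — a3: attacked by Rd3; b3: attacked by Rd3; b4: attacked by Pa3; a5: available; b5: attacked by Rb4.
Legal moves for Black: Ka5.
Black is in check but has 1 legal move → neither.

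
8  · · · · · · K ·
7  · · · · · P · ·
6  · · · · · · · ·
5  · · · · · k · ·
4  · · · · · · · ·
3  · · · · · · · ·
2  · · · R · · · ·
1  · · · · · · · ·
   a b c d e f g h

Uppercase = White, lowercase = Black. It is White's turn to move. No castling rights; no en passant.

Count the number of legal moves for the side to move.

White to move; king on g8.
In check: no.
Legal moves: Kh8, Kf8, Kh7, Kg7, Rd8, Rd7, Rd6, Rd5+, Rd4, Rd3, Rh2, Rg2, Rf2+, Re2, Rc2, Rb2, Ra2, Rd1, f8=Q+, f8=R+, f8=B, f8=N.
Count: 22.

22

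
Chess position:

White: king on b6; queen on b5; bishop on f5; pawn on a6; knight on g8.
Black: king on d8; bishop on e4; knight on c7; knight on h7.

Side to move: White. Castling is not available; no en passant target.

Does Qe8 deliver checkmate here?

no

After Qe8: black king on d8; in check: yes, from the white queen on e8.
Black has 2 legal replies: Kxe8, Nxe8.
In check but a legal move exists → not checkmate.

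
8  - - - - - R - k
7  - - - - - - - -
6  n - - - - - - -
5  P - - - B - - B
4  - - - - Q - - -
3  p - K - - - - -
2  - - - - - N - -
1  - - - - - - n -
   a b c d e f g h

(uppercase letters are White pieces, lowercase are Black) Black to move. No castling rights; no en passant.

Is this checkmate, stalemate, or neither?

checkmate

Black to move; black king on h8.
In check: yes, from the white bishop on e5 and the white rook on f8.
King squares — g7: attacked by Be5; h7: attacked by Qe4; g8: attacked by Rf8.
Legal moves for Black: none.
In check with no legal moves → checkmate.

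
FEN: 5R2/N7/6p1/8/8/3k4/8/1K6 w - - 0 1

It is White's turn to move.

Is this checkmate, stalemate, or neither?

neither

White to move; white king on b1.
In check: no.
Legal moves for White include: Rh8, Rg8, Re8, Rd8+, Rc8, Rb8, Ra8, Rf7, Rf6, Rf5, Rf4, Rf3+, Rf2, Rf1, Nc8, Nc6, Nb5, Kb2, ... (list truncated; more exist).
White has legal moves and is not in check → neither.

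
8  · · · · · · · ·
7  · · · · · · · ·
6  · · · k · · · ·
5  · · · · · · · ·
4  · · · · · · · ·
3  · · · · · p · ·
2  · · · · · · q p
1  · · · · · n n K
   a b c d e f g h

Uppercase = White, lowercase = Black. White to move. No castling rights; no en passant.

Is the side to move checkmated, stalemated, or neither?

checkmate

White to move; white king on h1.
In check: yes, from the black queen on g2.
King squares — g1: attacked by Qg2; g2: attacked by Pf3; h2: attacked by Nf1.
Legal moves for White: none.
In check with no legal moves → checkmate.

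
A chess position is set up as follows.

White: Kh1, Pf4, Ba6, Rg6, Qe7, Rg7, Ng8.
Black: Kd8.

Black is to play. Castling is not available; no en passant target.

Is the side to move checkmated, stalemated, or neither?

Black to move; black king on d8.
In check: yes, from the white queen on e7.
King squares — c7: attacked by Qe7; d7: attacked by Qe7; e7: attacked by Rg7; c8: attacked by Ba6; e8: attacked by Qe7.
Legal moves for Black: none.
In check with no legal moves → checkmate.

checkmate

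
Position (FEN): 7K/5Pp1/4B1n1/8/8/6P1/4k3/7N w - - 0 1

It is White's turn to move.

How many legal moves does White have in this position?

White to move; king on h8.
In check: yes, from the black knight on g6.
Legal moves: Kg8, Kh7, Kxg7.
Count: 3.

3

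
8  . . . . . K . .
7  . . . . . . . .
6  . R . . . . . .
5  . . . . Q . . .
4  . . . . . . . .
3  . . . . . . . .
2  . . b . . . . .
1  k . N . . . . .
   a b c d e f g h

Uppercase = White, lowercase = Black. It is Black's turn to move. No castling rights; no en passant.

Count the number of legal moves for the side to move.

0

Black to move; king on a1.
In check: yes, from the white queen on e5.
Legal moves: none.
Count: 0.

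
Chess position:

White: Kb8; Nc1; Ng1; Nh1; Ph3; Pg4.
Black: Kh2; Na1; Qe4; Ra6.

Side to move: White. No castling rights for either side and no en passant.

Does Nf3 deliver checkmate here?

no

After Nf3: black king on h2; in check: yes, from the white knight on f3.
Black has 4 legal replies: Kxh3, Kg2, Kxh1, Qxf3.
In check but a legal move exists → not checkmate.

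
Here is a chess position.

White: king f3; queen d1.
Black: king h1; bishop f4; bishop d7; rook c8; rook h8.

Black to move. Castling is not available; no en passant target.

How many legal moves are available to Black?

Black to move; king on h1.
In check: yes, from the white queen on d1.
Legal moves: Kh2.
Count: 1.

1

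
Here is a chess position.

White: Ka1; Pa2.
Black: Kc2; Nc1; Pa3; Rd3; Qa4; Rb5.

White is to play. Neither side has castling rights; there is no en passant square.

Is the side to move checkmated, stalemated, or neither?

White to move; white king on a1.
In check: no.
King squares — b1: attacked by Kc2; a2: own pawn; b2: attacked by Kc2.
Legal moves for White: none.
Not in check and no legal moves → stalemate.

stalemate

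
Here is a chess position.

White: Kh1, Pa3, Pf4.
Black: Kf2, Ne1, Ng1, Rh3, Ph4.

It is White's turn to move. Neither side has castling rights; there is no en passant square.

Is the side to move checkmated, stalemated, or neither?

checkmate

White to move; white king on h1.
In check: yes, from the black rook on h3.
King squares — g1: attacked by Kf2; g2: attacked by Ne1; h2: attacked by Rh3.
Legal moves for White: none.
In check with no legal moves → checkmate.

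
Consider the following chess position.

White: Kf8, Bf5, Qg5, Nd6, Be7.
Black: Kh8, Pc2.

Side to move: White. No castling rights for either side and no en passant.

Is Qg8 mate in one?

yes

After Qg8: black king on h8; in check: yes, from the white queen on g8.
King squares — g7: attacked by Kf8; h7: attacked by Bf5; g8: attacked by Kf8.
Black has no legal moves → checkmate.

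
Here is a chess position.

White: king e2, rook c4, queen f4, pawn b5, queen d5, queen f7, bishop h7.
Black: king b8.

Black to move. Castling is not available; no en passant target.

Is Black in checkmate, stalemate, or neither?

Black to move; black king on b8.
In check: yes, from the white queen on f4.
King squares — a7: attacked by Qf7; b7: attacked by Qd5; c7: attacked by Rc4; a8: attacked by Qd5; c8: attacked by Rc4.
Legal moves for Black: none.
In check with no legal moves → checkmate.

checkmate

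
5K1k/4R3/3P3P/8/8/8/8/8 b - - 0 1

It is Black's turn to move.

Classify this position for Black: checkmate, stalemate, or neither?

stalemate

Black to move; black king on h8.
In check: no.
King squares — g7: attacked by Ph6; h7: attacked by Re7; g8: attacked by Kf8.
Legal moves for Black: none.
Not in check and no legal moves → stalemate.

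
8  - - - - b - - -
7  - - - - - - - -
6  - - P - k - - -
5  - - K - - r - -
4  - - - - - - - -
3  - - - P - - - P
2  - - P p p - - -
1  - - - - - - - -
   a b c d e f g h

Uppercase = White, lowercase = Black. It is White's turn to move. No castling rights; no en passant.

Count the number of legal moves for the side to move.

White to move; king on c5.
In check: yes, from the black rook on f5.
Legal moves: Kb6, Kd4, Kc4, Kb4.
Count: 4.

4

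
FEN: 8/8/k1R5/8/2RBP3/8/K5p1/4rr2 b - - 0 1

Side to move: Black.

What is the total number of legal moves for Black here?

Black to move; king on a6.
In check: yes, from the white rook on c6.
Legal moves: Kb7, Kb5, Ka5.
Count: 3.

3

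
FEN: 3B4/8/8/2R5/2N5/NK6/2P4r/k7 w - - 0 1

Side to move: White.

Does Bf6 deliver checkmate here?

yes

After Bf6: black king on a1; in check: yes, from the white bishop on f6.
King squares — b1: attacked by Na3; a2: attacked by Kb3; b2: attacked by Kb3.
Black has no legal moves → checkmate.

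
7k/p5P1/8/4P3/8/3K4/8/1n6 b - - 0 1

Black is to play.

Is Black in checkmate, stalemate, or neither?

Black to move; black king on h8.
In check: yes, from the white pawn on g7.
King squares — g7: available; h7: available; g8: available.
Legal moves for Black: Kg8, Kh7, Kxg7.
Black is in check but has 3 legal moves → neither.

neither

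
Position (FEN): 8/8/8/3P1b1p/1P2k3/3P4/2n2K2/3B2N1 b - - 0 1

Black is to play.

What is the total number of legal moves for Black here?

5

Black to move; king on e4.
In check: yes, from the white pawn on d3.
Legal moves: Ke5, Kxd5, Kf4, Kd4, Kxd3.
Count: 5.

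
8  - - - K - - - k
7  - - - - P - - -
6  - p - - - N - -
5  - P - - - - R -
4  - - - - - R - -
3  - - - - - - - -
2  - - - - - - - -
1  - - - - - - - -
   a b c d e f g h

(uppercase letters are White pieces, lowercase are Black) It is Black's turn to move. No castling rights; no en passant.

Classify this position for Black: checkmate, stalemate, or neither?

Black to move; black king on h8.
In check: no.
King squares — g7: attacked by Rg5; h7: attacked by Nf6; g8: attacked by Rg5.
Legal moves for Black: none.
Not in check and no legal moves → stalemate.

stalemate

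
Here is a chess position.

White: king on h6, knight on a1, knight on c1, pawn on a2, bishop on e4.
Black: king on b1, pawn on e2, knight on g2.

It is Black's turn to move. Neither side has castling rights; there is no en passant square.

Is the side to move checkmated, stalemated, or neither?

Black to move; black king on b1.
In check: yes, from the white bishop on e4.
King squares — a1: available; c1: available; a2: attacked by Nc1; b2: available; c2: attacked by Na1.
Legal moves for Black: Kb2, Kxc1, Kxa1.
Black is in check but has 3 legal moves → neither.

neither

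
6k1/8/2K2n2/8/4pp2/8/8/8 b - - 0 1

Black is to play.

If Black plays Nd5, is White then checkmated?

After Nd5: white king on c6; in check: no.
White is not in check, so this cannot be checkmate.

no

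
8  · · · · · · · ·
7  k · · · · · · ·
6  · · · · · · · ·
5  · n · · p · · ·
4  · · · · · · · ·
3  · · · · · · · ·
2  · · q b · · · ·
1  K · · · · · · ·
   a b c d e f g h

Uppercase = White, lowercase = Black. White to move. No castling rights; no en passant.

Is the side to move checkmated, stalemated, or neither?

stalemate

White to move; white king on a1.
In check: no.
King squares — b1: attacked by Qc2; a2: attacked by Qc2; b2: attacked by Qc2.
Legal moves for White: none.
Not in check and no legal moves → stalemate.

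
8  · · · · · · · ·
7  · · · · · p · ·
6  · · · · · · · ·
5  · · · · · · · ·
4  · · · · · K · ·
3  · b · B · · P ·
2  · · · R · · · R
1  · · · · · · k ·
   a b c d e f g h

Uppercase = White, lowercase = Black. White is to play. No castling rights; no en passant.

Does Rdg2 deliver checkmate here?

After Rdg2: black king on g1; in check: yes, from the white rook on g2.
King squares — f1: attacked by Bd3; h1: attacked by Rh2; f2: attacked by Rg2; g2: attacked by Rh2; h2: attacked by Rg2.
Black has no legal moves → checkmate.

yes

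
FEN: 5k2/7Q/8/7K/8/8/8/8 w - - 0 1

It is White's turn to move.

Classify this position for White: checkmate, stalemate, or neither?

neither

White to move; white king on h5.
In check: no.
Legal moves for White include: Qh8+, Qg8+, Qg7+, Qf7+, Qe7+, Qd7, Qc7, Qb7, Qa7, Qh6+, Qg6, Qf5+, Qe4, Qd3, Qc2, Qb1, Kh6, Kg6, ... (list truncated; more exist).
White has legal moves and is not in check → neither.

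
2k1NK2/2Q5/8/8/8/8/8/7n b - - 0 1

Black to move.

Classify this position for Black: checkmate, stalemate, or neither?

checkmate

Black to move; black king on c8.
In check: yes, from the white queen on c7.
King squares — b7: attacked by Qc7; c7: attacked by Ne8; d7: attacked by Qc7; b8: attacked by Qc7; d8: attacked by Qc7.
Legal moves for Black: none.
In check with no legal moves → checkmate.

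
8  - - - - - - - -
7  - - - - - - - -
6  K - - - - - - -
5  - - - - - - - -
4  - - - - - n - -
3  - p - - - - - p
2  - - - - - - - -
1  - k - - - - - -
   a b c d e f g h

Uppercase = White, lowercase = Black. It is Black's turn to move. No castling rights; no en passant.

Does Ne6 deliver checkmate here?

no

After Ne6: white king on a6; in check: no.
White is not in check, so this cannot be checkmate.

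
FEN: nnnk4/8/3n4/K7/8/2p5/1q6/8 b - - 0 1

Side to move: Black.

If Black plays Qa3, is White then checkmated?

yes

After Qa3: white king on a5; in check: yes, from the black queen on a3.
King squares — a4: attacked by Qa3; b4: attacked by Qa3; b5: attacked by Nd6; a6: attacked by Qa3; b6: attacked by Na8.
White has no legal moves → checkmate.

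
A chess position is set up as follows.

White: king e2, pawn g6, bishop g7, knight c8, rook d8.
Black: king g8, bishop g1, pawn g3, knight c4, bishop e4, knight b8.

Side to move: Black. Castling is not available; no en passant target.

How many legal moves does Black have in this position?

1

Black to move; king on g8.
In check: yes, from the white rook on d8.
Legal moves: Kxg7.
Count: 1.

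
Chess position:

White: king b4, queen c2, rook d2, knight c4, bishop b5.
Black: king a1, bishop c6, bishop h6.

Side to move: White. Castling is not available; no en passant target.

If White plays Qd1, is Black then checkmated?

yes

After Qd1: black king on a1; in check: yes, from the white queen on d1.
King squares — b1: attacked by Qd1; a2: attacked by Rd2; b2: attacked by Rd2.
Black has no legal moves → checkmate.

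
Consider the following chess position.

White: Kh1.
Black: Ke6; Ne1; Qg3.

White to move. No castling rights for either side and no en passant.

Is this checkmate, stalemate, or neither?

White to move; white king on h1.
In check: no.
King squares — g1: attacked by Qg3; g2: attacked by Ne1; h2: attacked by Qg3.
Legal moves for White: none.
Not in check and no legal moves → stalemate.

stalemate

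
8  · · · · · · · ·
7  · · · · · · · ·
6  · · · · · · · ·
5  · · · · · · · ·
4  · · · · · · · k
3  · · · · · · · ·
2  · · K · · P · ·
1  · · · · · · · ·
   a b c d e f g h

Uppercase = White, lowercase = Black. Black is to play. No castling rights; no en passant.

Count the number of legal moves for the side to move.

4

Black to move; king on h4.
In check: no.
Legal moves: Kh5, Kg5, Kg4, Kh3.
Count: 4.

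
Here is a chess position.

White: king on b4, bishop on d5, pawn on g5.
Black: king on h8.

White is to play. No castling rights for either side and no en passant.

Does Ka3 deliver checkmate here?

After Ka3: black king on h8; in check: no.
Black is not in check, so this cannot be checkmate.

no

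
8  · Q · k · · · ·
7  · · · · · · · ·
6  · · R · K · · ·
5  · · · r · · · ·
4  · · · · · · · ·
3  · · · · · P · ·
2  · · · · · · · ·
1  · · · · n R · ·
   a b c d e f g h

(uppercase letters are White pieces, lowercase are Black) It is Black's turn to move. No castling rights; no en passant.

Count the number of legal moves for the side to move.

0

Black to move; king on d8.
In check: yes, from the white queen on b8.
Legal moves: none.
Count: 0.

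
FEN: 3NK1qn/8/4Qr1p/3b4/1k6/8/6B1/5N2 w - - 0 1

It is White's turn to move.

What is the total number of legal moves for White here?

3

White to move; king on e8.
In check: yes, from the black queen on g8.
Legal moves: Ke7, Kd7, Qxg8.
Count: 3.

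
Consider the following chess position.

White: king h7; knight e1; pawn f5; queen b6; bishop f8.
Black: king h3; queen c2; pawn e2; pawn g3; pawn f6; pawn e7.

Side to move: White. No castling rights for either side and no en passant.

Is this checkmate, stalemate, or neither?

White to move; white king on h7.
In check: no.
Legal moves for White include: Bg7, Bxe7, Bh6, Kh8, Kg8, Kg7, Kh6, Kg6, Qd8, Qb8, Qc7, Qb7, Qa7, Qxf6, Qe6, Qd6, Qc6, Qa6, ... (list truncated; more exist).
White has legal moves and is not in check → neither.

neither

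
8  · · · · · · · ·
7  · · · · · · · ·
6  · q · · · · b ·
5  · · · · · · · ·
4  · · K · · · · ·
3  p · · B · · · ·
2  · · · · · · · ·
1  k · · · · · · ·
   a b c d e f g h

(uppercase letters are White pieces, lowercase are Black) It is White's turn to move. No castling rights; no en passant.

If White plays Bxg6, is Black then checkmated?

After Bxg6: black king on a1; in check: no.
Black is not in check, so this cannot be checkmate.

no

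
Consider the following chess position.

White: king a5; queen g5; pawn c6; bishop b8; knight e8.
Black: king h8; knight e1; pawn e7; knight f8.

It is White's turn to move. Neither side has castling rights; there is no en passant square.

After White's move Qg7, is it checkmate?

yes

After Qg7: black king on h8; in check: yes, from the white queen on g7.
King squares — g7: attacked by Ne8; h7: attacked by Qg7; g8: attacked by Qg7.
Black has no legal moves → checkmate.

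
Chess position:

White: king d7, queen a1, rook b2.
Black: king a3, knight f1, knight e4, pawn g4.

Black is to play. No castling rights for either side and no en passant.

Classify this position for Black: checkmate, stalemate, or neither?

checkmate

Black to move; black king on a3.
In check: yes, from the white queen on a1.
King squares — a2: attacked by Qa1; b2: attacked by Qa1; b3: attacked by Rb2; a4: attacked by Qa1; b4: attacked by Rb2.
Legal moves for Black: none.
In check with no legal moves → checkmate.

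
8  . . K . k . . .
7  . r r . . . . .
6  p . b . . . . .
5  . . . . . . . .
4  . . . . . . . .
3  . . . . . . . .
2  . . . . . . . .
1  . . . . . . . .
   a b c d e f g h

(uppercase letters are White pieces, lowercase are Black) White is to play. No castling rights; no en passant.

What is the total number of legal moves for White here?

White to move; king on c8.
In check: yes, from the black rook on c7.
Legal moves: none.
Count: 0.

0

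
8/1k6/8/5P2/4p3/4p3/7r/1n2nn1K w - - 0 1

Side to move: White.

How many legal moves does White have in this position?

White to move; king on h1.
In check: yes, from the black rook on h2.
Legal moves: Kg1.
Count: 1.

1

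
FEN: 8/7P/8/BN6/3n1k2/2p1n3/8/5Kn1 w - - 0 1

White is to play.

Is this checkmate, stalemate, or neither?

neither

White to move; white king on f1.
In check: yes, from the black knight on e3.
Legal moves for White: Kf2, Kxg1, Ke1.
White is in check but has 3 legal moves → neither.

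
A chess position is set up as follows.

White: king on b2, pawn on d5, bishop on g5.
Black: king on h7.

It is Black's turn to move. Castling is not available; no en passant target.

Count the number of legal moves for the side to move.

4

Black to move; king on h7.
In check: no.
Legal moves: Kh8, Kg8, Kg7, Kg6.
Count: 4.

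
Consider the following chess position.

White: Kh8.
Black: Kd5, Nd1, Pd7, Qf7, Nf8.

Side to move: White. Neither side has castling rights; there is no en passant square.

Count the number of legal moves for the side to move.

0

White to move; king on h8.
In check: no.
Legal moves: none.
Count: 0.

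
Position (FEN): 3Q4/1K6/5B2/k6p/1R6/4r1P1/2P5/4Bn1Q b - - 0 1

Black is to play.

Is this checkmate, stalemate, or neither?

checkmate

Black to move; black king on a5.
In check: yes, from the white queen on d8.
King squares — a4: attacked by Rb4; b4: attacked by Be1; b5: attacked by Rb4; a6: attacked by Kb7; b6: attacked by Rb4.
Legal moves for Black: none.
In check with no legal moves → checkmate.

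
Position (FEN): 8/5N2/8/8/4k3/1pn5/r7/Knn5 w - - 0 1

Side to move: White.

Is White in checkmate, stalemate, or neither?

checkmate

White to move; white king on a1.
In check: yes, from the black rook on a2.
King squares — b1: attacked by Nc3; a2: attacked by Nc1; b2: attacked by Ra2.
Legal moves for White: none.
In check with no legal moves → checkmate.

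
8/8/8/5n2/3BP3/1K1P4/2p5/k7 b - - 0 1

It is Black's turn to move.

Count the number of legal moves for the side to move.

2

Black to move; king on a1.
In check: yes, from the white bishop on d4.
Legal moves: Kb1, Nxd4+.
Count: 2.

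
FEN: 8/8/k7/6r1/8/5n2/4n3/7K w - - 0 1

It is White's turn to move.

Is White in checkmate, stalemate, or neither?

White to move; white king on h1.
In check: no.
King squares — g1: attacked by Ne2; g2: attacked by Rg5; h2: attacked by Nf3.
Legal moves for White: none.
Not in check and no legal moves → stalemate.

stalemate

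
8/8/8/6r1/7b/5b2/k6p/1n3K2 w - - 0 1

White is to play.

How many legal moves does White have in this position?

0

White to move; king on f1.
In check: no.
Legal moves: none.
Count: 0.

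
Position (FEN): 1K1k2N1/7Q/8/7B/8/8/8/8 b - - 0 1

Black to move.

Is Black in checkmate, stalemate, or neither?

Black to move; black king on d8.
In check: no.
King squares — c7: attacked by Qh7; d7: attacked by Qh7; e7: attacked by Qh7; c8: attacked by Kb8; e8: attacked by Bh5.
Legal moves for Black: none.
Not in check and no legal moves → stalemate.

stalemate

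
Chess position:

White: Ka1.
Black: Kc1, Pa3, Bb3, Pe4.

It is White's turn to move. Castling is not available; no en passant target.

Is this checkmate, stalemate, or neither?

White to move; white king on a1.
In check: no.
King squares — b1: attacked by Kc1; a2: attacked by Bb3; b2: attacked by Kc1.
Legal moves for White: none.
Not in check and no legal moves → stalemate.

stalemate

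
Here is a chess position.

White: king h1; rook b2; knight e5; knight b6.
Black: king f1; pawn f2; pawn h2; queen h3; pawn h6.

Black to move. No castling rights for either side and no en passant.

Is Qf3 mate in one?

After Qf3: white king on h1; in check: yes, from the black queen on f3.
White has 2 legal replies: Kxh2, Nxf3.
In check but a legal move exists → not checkmate.

no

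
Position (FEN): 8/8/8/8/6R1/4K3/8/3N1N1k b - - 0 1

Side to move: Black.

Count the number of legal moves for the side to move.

Black to move; king on h1.
In check: no.
Legal moves: none.
Count: 0.

0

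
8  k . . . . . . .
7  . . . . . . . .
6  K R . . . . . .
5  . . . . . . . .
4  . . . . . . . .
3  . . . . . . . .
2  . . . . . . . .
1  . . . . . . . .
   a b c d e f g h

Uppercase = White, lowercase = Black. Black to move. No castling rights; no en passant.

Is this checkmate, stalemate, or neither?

Black to move; black king on a8.
In check: no.
King squares — a7: attacked by Ka6; b7: attacked by Ka6; b8: attacked by Rb6.
Legal moves for Black: none.
Not in check and no legal moves → stalemate.

stalemate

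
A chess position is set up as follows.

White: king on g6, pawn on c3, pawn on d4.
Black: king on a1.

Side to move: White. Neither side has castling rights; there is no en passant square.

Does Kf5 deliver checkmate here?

After Kf5: black king on a1; in check: no.
Black is not in check, so this cannot be checkmate.

no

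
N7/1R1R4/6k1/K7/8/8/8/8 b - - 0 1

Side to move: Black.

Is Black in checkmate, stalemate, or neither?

Black to move; black king on g6.
In check: no.
Legal moves for Black: Kh6, Kf6, Kh5, Kg5, Kf5.
Black has 5 legal moves and is not in check → neither.

neither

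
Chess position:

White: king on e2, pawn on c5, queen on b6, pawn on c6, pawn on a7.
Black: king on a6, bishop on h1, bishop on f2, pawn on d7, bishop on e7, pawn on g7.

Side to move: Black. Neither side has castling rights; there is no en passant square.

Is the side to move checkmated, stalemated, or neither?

checkmate

Black to move; black king on a6.
In check: yes, from the white queen on b6.
King squares — a5: attacked by Qb6; b5: attacked by Qb6; b6: attacked by Pc5; a7: attacked by Qb6; b7: attacked by Qb6.
Legal moves for Black: none.
In check with no legal moves → checkmate.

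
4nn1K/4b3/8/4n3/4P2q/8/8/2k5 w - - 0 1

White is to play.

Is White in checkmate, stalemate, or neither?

neither

White to move; white king on h8.
In check: yes, from the black queen on h4.
King squares — g7: attacked by Ne8; h7: attacked by Qh4; g8: available.
Legal moves for White: Kg8.
White is in check but has 1 legal move → neither.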